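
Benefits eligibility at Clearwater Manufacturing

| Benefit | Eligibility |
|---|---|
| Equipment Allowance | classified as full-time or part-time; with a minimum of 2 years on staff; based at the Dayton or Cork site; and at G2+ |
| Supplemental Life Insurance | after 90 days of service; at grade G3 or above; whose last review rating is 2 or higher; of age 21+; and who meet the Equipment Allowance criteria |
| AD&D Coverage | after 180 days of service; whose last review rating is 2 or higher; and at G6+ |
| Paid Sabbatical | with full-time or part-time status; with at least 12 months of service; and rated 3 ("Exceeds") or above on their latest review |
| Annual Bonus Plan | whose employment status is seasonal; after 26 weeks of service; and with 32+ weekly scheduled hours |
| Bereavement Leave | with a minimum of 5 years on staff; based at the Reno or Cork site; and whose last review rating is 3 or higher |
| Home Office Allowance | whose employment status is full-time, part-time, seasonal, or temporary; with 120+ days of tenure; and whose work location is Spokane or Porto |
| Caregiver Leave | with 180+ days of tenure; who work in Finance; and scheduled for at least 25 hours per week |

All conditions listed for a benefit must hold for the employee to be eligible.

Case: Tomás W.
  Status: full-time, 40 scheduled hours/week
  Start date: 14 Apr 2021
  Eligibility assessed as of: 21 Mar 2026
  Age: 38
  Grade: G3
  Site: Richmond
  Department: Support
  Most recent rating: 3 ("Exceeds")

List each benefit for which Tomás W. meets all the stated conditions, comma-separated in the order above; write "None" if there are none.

Service from 14 Apr 2021 to 21 Mar 2026: 1802 days.
Equipment Allowance — status full-time ✓; service 1802 days ≥ 2 years (≈730 days) ✓; site Richmond ✗ (not Dayton or Cork) → not eligible.
Supplemental Life Insurance — service 1802 days ≥ 90 days ✓; grade G3 ≥ G3 ✓; rating 3 ≥ 2 ✓; age 38 ≥ 21 ✓; not eligible for Equipment Allowance ✗ → not eligible.
AD&D Coverage — service 1802 days ≥ 180 days ✓; rating 3 ≥ 2 ✓; grade G3 < G6 ✗ → not eligible.
Paid Sabbatical — status full-time ✓; service 1802 days ≥ 12 months (≈360 days) ✓; rating 3 ≥ 3 ✓ → eligible.
Annual Bonus Plan — status full-time ✗ (requires seasonal) → not eligible.
Bereavement Leave — service 1802 days < 5 years (≈1825 days) ✗ → not eligible.
Home Office Allowance — status full-time ✓; service 1802 days ≥ 120 days ✓; site Richmond ✗ (not Spokane or Porto) → not eligible.
Caregiver Leave — service 1802 days ≥ 180 days ✓; dept Support ✗ → not eligible.

Paid Sabbatical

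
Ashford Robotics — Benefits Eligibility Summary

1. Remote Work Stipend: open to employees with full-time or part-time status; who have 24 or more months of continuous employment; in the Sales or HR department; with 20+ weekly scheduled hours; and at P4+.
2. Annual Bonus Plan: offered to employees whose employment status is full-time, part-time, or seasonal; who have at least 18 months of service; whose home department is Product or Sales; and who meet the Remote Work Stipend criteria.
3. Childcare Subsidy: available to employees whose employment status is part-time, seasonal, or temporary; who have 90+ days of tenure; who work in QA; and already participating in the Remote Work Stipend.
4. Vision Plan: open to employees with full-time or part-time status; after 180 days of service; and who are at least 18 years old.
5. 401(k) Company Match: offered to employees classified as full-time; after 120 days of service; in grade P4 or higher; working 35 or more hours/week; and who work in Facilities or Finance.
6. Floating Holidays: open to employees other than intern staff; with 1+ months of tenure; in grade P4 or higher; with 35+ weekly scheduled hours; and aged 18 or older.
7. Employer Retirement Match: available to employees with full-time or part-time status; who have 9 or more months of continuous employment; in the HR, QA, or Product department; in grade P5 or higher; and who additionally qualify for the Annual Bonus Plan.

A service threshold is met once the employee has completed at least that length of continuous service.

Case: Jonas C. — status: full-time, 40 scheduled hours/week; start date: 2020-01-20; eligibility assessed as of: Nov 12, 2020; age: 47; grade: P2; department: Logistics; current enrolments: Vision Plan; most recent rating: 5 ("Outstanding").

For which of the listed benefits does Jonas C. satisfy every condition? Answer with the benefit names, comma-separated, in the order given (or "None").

Vision Plan

Service from 2020-01-20 to Nov 12, 2020: 297 days.
Remote Work Stipend — status full-time ✓; service 297 days < 24 months (≈720 days) ✗ → not eligible.
Annual Bonus Plan — status full-time ✓; service 297 days < 18 months (≈540 days) ✗ → not eligible.
Childcare Subsidy — status full-time ✗ (requires part-time, seasonal, or temporary) → not eligible.
Vision Plan — status full-time ✓; service 297 days ≥ 180 days ✓; age 47 ≥ 18 ✓ → eligible.
401(k) Company Match — status full-time ✓; service 297 days ≥ 120 days ✓; grade P2 < P4 ✗ → not eligible.
Floating Holidays — status full-time ✓ (not excluded); service 297 days ≥ 1 month (≈30 days) ✓; grade P2 < P4 ✗ → not eligible.
Employer Retirement Match — status full-time ✓; service 297 days ≥ 9 months (≈270 days) ✓; dept Logistics ✗ → not eligible.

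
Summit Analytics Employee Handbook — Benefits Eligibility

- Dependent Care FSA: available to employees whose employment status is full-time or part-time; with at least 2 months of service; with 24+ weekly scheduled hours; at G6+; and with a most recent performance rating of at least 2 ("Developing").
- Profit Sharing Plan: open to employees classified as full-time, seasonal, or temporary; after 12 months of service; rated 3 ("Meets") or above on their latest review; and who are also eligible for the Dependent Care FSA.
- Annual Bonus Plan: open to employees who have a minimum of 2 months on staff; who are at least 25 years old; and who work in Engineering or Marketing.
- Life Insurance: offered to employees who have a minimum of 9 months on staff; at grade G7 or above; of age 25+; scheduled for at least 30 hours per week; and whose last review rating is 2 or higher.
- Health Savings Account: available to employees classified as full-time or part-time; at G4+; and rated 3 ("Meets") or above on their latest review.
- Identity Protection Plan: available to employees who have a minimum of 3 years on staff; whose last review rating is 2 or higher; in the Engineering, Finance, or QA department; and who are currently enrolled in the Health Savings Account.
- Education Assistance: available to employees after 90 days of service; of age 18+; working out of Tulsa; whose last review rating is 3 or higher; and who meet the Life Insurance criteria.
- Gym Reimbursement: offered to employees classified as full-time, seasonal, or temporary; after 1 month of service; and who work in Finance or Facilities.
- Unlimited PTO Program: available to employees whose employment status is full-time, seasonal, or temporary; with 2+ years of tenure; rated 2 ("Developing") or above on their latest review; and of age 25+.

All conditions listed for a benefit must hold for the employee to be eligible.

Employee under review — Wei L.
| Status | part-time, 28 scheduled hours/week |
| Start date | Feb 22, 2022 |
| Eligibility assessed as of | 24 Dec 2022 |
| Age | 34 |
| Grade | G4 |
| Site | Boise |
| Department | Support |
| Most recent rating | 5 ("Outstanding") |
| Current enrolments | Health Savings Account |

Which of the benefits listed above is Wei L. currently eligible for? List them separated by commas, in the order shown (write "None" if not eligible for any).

Service from Feb 22, 2022 to 24 Dec 2022: 305 days.
Dependent Care FSA — status part-time ✓; service 305 days ≥ 2 months (≈60 days) ✓; 28 hrs/wk ≥ 24 ✓; grade G4 < G6 ✗ → not eligible.
Profit Sharing Plan — status part-time ✗ (requires full-time, seasonal, or temporary) → not eligible.
Annual Bonus Plan — service 305 days ≥ 2 months (≈60 days) ✓; age 34 ≥ 25 ✓; dept Support ✗ → not eligible.
Life Insurance — service 305 days ≥ 9 months (≈270 days) ✓; grade G4 < G7 ✗ → not eligible.
Health Savings Account — status part-time ✓; grade G4 ≥ G4 ✓; rating 5 ≥ 3 ✓ → eligible.
Identity Protection Plan — service 305 days < 3 years (≈1095 days) ✗ → not eligible.
Education Assistance — service 305 days ≥ 90 days ✓; age 34 ≥ 18 ✓; site Boise ✗ (not Tulsa) → not eligible.
Gym Reimbursement — status part-time ✗ (requires full-time, seasonal, or temporary) → not eligible.
Unlimited PTO Program — status part-time ✗ (requires full-time, seasonal, or temporary) → not eligible.

Health Savings Account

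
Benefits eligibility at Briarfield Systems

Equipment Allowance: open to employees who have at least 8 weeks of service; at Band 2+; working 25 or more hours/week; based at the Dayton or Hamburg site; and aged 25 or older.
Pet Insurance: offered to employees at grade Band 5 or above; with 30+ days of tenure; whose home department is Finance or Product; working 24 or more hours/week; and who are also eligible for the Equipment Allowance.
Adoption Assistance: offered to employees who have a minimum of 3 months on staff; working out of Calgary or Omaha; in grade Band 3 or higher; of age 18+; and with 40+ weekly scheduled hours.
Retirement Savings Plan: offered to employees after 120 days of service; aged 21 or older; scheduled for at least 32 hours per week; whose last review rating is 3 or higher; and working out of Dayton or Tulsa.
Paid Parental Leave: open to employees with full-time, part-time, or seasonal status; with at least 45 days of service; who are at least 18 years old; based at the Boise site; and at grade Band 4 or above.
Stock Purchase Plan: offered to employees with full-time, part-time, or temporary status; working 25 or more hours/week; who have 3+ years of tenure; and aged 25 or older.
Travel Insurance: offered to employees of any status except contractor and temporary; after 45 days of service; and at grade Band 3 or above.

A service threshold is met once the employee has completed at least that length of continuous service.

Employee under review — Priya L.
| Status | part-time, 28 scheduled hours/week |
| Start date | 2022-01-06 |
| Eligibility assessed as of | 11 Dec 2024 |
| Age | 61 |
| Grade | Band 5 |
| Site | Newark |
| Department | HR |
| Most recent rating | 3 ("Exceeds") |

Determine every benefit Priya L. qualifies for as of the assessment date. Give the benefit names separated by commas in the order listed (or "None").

Service from 2022-01-06 to 11 Dec 2024: 1070 days.
Equipment Allowance — service 1070 days ≥ 8 weeks (≈56 days) ✓; grade Band 5 ≥ Band 2 ✓; 28 hrs/wk ≥ 25 ✓; site Newark ✗ (not Dayton or Hamburg) → not eligible.
Pet Insurance — grade Band 5 ≥ Band 5 ✓; service 1070 days ≥ 30 days ✓; dept HR ✗ → not eligible.
Adoption Assistance — service 1070 days ≥ 3 months (≈90 days) ✓; site Newark ✗ (not Calgary or Omaha) → not eligible.
Retirement Savings Plan — service 1070 days ≥ 120 days ✓; age 61 ≥ 21 ✓; 28 hrs/wk < 32 ✗ → not eligible.
Paid Parental Leave — status part-time ✓; service 1070 days ≥ 45 days ✓; age 61 ≥ 18 ✓; site Newark ✗ (not Boise) → not eligible.
Stock Purchase Plan — status part-time ✓; 28 hrs/wk ≥ 25 ✓; service 1070 days < 3 years (≈1095 days) ✗ → not eligible.
Travel Insurance — status part-time ✓ (not excluded); service 1070 days ≥ 45 days ✓; grade Band 5 ≥ Band 3 ✓ → eligible.

Travel Insurance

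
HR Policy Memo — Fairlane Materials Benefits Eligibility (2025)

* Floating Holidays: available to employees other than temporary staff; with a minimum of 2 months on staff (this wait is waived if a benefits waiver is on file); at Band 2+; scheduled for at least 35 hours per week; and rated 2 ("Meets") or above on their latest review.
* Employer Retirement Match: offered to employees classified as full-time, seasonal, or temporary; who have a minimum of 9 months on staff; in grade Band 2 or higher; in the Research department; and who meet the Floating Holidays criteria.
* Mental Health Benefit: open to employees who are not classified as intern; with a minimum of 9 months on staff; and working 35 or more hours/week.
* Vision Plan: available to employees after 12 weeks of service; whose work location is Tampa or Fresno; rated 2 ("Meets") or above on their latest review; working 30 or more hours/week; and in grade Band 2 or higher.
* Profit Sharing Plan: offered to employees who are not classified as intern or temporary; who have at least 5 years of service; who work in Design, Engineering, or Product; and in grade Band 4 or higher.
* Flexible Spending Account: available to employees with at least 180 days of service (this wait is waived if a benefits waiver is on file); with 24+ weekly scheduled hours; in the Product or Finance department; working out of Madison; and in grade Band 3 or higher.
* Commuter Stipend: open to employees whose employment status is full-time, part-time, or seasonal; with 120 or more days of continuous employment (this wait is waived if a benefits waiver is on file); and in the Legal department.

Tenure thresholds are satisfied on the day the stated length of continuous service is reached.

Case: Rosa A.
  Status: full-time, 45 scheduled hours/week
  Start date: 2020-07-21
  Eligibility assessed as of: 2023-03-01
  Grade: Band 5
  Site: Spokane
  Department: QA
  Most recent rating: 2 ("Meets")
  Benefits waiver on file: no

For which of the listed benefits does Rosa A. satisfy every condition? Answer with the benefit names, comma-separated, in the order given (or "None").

Service from 2020-07-21 to 2023-03-01: 953 days.
Floating Holidays — status full-time ✓ (not excluded); no waiver, service 953 days ≥ 2 months (≈60 days) ✓; grade Band 5 ≥ Band 2 ✓; 45 hrs/wk ≥ 35 ✓; rating 2 ≥ 2 ✓ → eligible.
Employer Retirement Match — status full-time ✓; service 953 days ≥ 9 months (≈270 days) ✓; grade Band 5 ≥ Band 2 ✓; dept QA ✗ → not eligible.
Mental Health Benefit — status full-time ✓ (not excluded); service 953 days ≥ 9 months (≈270 days) ✓; 45 hrs/wk ≥ 35 ✓ → eligible.
Vision Plan — service 953 days ≥ 12 weeks (≈84 days) ✓; site Spokane ✗ (not Tampa or Fresno) → not eligible.
Profit Sharing Plan — status full-time ✓ (not excluded); service 953 days < 5 years (≈1825 days) ✗ → not eligible.
Flexible Spending Account — no waiver, service 953 days ≥ 180 days ✓; 45 hrs/wk ≥ 24 ✓; dept QA ✗ → not eligible.
Commuter Stipend — status full-time ✓; no waiver, service 953 days ≥ 120 days ✓; dept QA ✗ → not eligible.

Floating Holidays, Mental Health Benefit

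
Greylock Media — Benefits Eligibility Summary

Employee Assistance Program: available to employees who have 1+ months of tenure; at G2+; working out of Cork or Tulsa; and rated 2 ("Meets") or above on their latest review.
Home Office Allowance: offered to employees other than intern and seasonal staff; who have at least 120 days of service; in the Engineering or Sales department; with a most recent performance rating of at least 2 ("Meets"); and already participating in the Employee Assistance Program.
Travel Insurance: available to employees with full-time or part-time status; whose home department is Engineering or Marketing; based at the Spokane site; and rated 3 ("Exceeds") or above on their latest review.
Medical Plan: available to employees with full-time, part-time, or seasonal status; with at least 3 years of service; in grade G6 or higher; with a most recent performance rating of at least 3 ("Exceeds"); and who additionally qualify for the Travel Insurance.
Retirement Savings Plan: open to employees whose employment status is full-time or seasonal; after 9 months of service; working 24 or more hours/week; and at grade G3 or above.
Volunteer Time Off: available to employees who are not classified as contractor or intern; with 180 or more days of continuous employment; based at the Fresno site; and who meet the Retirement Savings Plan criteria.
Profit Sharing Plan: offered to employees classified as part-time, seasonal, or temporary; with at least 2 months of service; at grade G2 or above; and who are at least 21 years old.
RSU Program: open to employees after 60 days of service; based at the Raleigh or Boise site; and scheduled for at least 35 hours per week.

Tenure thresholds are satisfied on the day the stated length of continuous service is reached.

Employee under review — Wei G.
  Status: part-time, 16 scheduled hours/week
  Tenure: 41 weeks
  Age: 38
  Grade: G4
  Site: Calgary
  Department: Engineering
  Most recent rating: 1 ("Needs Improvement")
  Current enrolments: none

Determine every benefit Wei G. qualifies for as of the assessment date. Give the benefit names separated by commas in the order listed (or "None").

Employee Assistance Program — service 41 weeks ≥ 1 month (≈30 days) ✓; grade G4 ≥ G2 ✓; site Calgary ✗ (not Cork or Tulsa) → not eligible.
Home Office Allowance — status part-time ✓ (not excluded); service 41 weeks ≥ 120 days ✓; dept Engineering ✓; rating 1 < 2 ✗ → not eligible.
Travel Insurance — status part-time ✓; dept Engineering ✓; site Calgary ✗ (not Spokane) → not eligible.
Medical Plan — status part-time ✓; service 41 weeks < 3 years (≈1095 days) ✗ → not eligible.
Retirement Savings Plan — status part-time ✗ (requires full-time or seasonal) → not eligible.
Volunteer Time Off — status part-time ✓ (not excluded); service 41 weeks ≥ 180 days ✓; site Calgary ✗ (not Fresno) → not eligible.
Profit Sharing Plan — status part-time ✓; service 41 weeks ≥ 2 months (≈60 days) ✓; grade G4 ≥ G2 ✓; age 38 ≥ 21 ✓ → eligible.
RSU Program — service 41 weeks ≥ 60 days ✓; site Calgary ✗ (not Raleigh or Boise) → not eligible.

Profit Sharing Plan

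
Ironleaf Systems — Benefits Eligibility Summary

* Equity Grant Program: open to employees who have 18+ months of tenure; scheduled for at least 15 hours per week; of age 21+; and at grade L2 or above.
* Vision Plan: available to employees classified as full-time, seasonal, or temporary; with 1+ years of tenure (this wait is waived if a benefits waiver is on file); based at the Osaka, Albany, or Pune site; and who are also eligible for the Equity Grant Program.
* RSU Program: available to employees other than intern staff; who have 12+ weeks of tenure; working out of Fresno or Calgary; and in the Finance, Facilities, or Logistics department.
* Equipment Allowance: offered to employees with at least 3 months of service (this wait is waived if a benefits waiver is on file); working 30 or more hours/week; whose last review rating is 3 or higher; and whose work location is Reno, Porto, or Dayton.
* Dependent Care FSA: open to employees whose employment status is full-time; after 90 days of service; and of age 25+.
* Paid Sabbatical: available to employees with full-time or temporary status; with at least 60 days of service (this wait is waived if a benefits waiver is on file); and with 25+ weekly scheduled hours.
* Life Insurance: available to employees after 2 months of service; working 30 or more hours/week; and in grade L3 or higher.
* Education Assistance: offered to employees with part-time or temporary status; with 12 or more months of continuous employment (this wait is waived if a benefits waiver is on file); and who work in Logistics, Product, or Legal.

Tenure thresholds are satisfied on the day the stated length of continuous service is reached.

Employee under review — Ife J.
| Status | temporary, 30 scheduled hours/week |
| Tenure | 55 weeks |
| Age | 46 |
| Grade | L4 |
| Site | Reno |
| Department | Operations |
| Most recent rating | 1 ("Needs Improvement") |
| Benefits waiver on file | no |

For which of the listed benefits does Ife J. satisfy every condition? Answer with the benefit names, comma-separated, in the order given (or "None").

Paid Sabbatical, Life Insurance

Equity Grant Program — service 55 weeks < 18 months (≈540 days) ✗ → not eligible.
Vision Plan — status temporary ✓; no waiver, service 55 weeks ≥ 1 year (≈365 days) ✓; site Reno ✗ (not Osaka, Albany, or Pune) → not eligible.
RSU Program — status temporary ✓ (not excluded); service 55 weeks ≥ 12 weeks ✓; site Reno ✗ (not Fresno or Calgary) → not eligible.
Equipment Allowance — no waiver, service 55 weeks ≥ 3 months (≈90 days) ✓; 30 hrs/wk ≥ 30 ✓; rating 1 < 3 ✗ → not eligible.
Dependent Care FSA — status temporary ✗ (requires full-time) → not eligible.
Paid Sabbatical — status temporary ✓; no waiver, service 55 weeks ≥ 60 days ✓; 30 hrs/wk ≥ 25 ✓ → eligible.
Life Insurance — service 55 weeks ≥ 2 months (≈60 days) ✓; 30 hrs/wk ≥ 30 ✓; grade L4 ≥ L3 ✓ → eligible.
Education Assistance — status temporary ✓; no waiver, service 55 weeks ≥ 12 months (≈360 days) ✓; dept Operations ✗ → not eligible.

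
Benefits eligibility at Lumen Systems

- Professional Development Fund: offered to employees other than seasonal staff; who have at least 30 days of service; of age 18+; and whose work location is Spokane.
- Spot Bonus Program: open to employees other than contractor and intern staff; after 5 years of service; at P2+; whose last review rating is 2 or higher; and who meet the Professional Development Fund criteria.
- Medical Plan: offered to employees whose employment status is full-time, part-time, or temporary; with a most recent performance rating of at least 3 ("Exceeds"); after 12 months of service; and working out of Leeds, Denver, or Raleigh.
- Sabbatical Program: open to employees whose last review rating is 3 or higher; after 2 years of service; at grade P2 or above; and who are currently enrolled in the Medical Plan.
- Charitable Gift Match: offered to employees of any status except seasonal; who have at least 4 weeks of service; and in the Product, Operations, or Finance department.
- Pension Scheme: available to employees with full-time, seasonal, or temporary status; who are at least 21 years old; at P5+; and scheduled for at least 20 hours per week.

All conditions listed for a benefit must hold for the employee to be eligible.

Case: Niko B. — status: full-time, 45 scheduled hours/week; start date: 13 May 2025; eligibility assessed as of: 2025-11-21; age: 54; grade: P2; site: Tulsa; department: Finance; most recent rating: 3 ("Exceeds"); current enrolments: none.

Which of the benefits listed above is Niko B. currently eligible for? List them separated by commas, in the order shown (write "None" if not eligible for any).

Service from 13 May 2025 to 2025-11-21: 192 days.
Professional Development Fund — status full-time ✓ (not excluded); service 192 days ≥ 30 days ✓; age 54 ≥ 18 ✓; site Tulsa ✗ (not Spokane) → not eligible.
Spot Bonus Program — status full-time ✓ (not excluded); service 192 days < 5 years (≈1825 days) ✗ → not eligible.
Medical Plan — status full-time ✓; rating 3 ≥ 3 ✓; service 192 days < 12 months (≈360 days) ✗ → not eligible.
Sabbatical Program — rating 3 ≥ 3 ✓; service 192 days < 2 years (≈730 days) ✗ → not eligible.
Charitable Gift Match — status full-time ✓ (not excluded); service 192 days ≥ 4 weeks (≈28 days) ✓; dept Finance ✓ → eligible.
Pension Scheme — status full-time ✓; age 54 ≥ 21 ✓; grade P2 < P5 ✗ → not eligible.

Charitable Gift Match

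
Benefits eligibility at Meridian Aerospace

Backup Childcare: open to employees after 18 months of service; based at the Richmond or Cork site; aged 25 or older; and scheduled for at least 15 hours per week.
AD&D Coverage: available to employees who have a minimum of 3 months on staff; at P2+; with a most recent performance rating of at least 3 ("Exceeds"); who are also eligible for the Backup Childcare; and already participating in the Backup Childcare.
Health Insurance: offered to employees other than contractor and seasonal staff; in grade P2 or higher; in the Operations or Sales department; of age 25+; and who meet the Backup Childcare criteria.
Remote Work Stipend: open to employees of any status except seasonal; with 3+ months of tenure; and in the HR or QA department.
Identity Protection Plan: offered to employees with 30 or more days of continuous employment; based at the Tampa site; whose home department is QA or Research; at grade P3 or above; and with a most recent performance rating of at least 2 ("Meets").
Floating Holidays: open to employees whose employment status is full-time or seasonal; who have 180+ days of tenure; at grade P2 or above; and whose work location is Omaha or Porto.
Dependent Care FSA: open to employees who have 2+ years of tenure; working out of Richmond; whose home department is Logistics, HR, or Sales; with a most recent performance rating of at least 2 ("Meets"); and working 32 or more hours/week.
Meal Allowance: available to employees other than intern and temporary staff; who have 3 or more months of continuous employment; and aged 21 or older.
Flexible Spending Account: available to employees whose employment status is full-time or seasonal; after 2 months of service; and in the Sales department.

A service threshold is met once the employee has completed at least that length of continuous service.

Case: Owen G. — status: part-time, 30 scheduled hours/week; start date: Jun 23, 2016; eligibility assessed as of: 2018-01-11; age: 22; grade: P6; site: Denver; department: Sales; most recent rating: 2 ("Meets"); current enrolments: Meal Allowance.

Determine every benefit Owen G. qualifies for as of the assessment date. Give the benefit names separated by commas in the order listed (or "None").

Meal Allowance

Service from Jun 23, 2016 to 2018-01-11: 567 days.
Backup Childcare — service 567 days ≥ 18 months (≈540 days) ✓; site Denver ✗ (not Richmond or Cork) → not eligible.
AD&D Coverage — service 567 days ≥ 3 months (≈90 days) ✓; grade P6 ≥ P2 ✓; rating 2 < 3 ✗ → not eligible.
Health Insurance — status part-time ✓ (not excluded); grade P6 ≥ P2 ✓; dept Sales ✓; age 22 < 25 ✗ → not eligible.
Remote Work Stipend — status part-time ✓ (not excluded); service 567 days ≥ 3 months (≈90 days) ✓; dept Sales ✗ → not eligible.
Identity Protection Plan — service 567 days ≥ 30 days ✓; site Denver ✗ (not Tampa) → not eligible.
Floating Holidays — status part-time ✗ (requires full-time or seasonal) → not eligible.
Dependent Care FSA — service 567 days < 2 years (≈730 days) ✗ → not eligible.
Meal Allowance — status part-time ✓ (not excluded); service 567 days ≥ 3 months (≈90 days) ✓; age 22 ≥ 21 ✓ → eligible.
Flexible Spending Account — status part-time ✗ (requires full-time or seasonal) → not eligible.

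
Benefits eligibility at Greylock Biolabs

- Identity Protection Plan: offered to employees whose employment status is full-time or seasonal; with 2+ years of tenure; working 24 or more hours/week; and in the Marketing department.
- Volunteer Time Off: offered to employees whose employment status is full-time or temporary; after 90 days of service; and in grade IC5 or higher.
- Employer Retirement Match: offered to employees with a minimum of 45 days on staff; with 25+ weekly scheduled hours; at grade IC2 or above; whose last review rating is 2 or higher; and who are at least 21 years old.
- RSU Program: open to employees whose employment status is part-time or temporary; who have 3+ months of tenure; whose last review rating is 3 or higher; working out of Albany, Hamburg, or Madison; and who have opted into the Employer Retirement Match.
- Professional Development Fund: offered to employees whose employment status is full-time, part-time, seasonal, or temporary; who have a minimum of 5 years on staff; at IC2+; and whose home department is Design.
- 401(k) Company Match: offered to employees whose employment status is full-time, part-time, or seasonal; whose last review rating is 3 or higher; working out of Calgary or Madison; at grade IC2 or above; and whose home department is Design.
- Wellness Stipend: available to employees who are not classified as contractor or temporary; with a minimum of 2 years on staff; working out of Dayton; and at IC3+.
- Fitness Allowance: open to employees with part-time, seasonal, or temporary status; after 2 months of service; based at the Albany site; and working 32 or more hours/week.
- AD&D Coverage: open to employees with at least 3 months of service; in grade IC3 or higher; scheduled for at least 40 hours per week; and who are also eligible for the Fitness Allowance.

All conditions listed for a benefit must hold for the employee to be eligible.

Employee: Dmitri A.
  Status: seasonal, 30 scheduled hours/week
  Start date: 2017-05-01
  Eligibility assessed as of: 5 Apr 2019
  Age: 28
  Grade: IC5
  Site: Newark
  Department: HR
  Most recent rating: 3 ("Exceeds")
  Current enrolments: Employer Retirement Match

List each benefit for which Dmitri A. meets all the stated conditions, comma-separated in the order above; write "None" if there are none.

Employer Retirement Match

Service from 2017-05-01 to 5 Apr 2019: 704 days.
Identity Protection Plan — status seasonal ✓; service 704 days < 2 years (≈730 days) ✗ → not eligible.
Volunteer Time Off — status seasonal ✗ (requires full-time or temporary) → not eligible.
Employer Retirement Match — service 704 days ≥ 45 days ✓; 30 hrs/wk ≥ 25 ✓; grade IC5 ≥ IC2 ✓; rating 3 ≥ 2 ✓; age 28 ≥ 21 ✓ → eligible.
RSU Program — status seasonal ✗ (requires part-time or temporary) → not eligible.
Professional Development Fund — status seasonal ✓; service 704 days < 5 years (≈1825 days) ✗ → not eligible.
401(k) Company Match — status seasonal ✓; rating 3 ≥ 3 ✓; site Newark ✗ (not Calgary or Madison) → not eligible.
Wellness Stipend — status seasonal ✓ (not excluded); service 704 days < 2 years (≈730 days) ✗ → not eligible.
Fitness Allowance — status seasonal ✓; service 704 days ≥ 2 months (≈60 days) ✓; site Newark ✗ (not Albany) → not eligible.
AD&D Coverage — service 704 days ≥ 3 months (≈90 days) ✓; grade IC5 ≥ IC3 ✓; 30 hrs/wk < 40 ✗ → not eligible.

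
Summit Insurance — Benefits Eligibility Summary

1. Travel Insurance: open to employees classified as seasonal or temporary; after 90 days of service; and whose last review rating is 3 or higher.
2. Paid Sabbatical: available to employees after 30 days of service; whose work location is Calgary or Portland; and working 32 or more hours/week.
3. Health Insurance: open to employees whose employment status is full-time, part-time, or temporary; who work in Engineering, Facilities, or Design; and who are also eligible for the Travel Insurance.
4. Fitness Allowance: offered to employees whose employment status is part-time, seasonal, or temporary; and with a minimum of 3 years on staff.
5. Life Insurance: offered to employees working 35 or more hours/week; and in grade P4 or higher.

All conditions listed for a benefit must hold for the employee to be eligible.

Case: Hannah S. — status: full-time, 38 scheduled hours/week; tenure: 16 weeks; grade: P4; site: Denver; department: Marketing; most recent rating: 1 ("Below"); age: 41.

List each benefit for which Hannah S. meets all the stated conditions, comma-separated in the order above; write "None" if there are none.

Life Insurance

Travel Insurance — status full-time ✗ (requires seasonal or temporary) → not eligible.
Paid Sabbatical — service 16 weeks ≥ 30 days ✓; site Denver ✗ (not Calgary or Portland) → not eligible.
Health Insurance — status full-time ✓; dept Marketing ✗ → not eligible.
Fitness Allowance — status full-time ✗ (requires part-time, seasonal, or temporary) → not eligible.
Life Insurance — 38 hrs/wk ≥ 35 ✓; grade P4 ≥ P4 ✓ → eligible.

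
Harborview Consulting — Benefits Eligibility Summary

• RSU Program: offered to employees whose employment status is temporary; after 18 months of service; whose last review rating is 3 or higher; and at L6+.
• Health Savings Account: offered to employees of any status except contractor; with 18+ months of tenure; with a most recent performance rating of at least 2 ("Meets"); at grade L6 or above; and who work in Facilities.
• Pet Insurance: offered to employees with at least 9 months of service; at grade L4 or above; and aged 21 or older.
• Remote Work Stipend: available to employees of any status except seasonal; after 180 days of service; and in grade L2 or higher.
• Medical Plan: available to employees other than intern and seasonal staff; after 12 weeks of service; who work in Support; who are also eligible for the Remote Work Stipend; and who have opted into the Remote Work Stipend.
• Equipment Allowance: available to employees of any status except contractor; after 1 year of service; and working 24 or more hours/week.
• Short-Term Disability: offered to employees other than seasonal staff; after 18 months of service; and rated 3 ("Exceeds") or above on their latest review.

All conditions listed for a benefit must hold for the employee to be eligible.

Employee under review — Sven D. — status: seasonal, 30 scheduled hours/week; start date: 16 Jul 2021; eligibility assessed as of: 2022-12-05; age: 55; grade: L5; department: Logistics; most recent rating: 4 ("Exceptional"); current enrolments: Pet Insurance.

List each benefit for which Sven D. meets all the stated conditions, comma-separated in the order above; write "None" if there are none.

Pet Insurance, Equipment Allowance

Service from 16 Jul 2021 to 2022-12-05: 507 days.
RSU Program — status seasonal ✗ (requires temporary) → not eligible.
Health Savings Account — status seasonal ✓ (not excluded); service 507 days < 18 months (≈540 days) ✗ → not eligible.
Pet Insurance — service 507 days ≥ 9 months (≈270 days) ✓; grade L5 ≥ L4 ✓; age 55 ≥ 21 ✓ → eligible.
Remote Work Stipend — status seasonal ✗ (excluded) → not eligible.
Medical Plan — status seasonal ✗ (excluded) → not eligible.
Equipment Allowance — status seasonal ✓ (not excluded); service 507 days ≥ 1 year (≈365 days) ✓; 30 hrs/wk ≥ 24 ✓ → eligible.
Short-Term Disability — status seasonal ✗ (excluded) → not eligible.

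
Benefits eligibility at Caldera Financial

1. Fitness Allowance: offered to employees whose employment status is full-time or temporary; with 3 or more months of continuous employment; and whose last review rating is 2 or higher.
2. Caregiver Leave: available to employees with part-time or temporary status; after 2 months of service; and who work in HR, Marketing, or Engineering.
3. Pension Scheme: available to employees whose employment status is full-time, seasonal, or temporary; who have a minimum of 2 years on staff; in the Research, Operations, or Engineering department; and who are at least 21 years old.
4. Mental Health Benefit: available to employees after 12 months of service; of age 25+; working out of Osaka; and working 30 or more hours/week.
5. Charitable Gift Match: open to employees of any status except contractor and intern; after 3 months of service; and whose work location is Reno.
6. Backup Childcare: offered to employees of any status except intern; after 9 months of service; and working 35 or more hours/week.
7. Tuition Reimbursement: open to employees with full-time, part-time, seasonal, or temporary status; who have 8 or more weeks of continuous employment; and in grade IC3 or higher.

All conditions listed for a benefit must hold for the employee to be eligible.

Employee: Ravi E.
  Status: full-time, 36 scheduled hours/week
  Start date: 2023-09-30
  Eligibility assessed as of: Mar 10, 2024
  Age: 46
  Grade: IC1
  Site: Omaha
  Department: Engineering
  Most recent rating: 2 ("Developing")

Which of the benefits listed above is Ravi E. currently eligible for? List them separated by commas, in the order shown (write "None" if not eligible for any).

Fitness Allowance

Service from 2023-09-30 to Mar 10, 2024: 162 days.
Fitness Allowance — status full-time ✓; service 162 days ≥ 3 months (≈90 days) ✓; rating 2 ≥ 2 ✓ → eligible.
Caregiver Leave — status full-time ✗ (requires part-time or temporary) → not eligible.
Pension Scheme — status full-time ✓; service 162 days < 2 years (≈730 days) ✗ → not eligible.
Mental Health Benefit — service 162 days < 12 months (≈360 days) ✗ → not eligible.
Charitable Gift Match — status full-time ✓ (not excluded); service 162 days ≥ 3 months (≈90 days) ✓; site Omaha ✗ (not Reno) → not eligible.
Backup Childcare — status full-time ✓ (not excluded); service 162 days < 9 months (≈270 days) ✗ → not eligible.
Tuition Reimbursement — status full-time ✓; service 162 days ≥ 8 weeks (≈56 days) ✓; grade IC1 < IC3 ✗ → not eligible.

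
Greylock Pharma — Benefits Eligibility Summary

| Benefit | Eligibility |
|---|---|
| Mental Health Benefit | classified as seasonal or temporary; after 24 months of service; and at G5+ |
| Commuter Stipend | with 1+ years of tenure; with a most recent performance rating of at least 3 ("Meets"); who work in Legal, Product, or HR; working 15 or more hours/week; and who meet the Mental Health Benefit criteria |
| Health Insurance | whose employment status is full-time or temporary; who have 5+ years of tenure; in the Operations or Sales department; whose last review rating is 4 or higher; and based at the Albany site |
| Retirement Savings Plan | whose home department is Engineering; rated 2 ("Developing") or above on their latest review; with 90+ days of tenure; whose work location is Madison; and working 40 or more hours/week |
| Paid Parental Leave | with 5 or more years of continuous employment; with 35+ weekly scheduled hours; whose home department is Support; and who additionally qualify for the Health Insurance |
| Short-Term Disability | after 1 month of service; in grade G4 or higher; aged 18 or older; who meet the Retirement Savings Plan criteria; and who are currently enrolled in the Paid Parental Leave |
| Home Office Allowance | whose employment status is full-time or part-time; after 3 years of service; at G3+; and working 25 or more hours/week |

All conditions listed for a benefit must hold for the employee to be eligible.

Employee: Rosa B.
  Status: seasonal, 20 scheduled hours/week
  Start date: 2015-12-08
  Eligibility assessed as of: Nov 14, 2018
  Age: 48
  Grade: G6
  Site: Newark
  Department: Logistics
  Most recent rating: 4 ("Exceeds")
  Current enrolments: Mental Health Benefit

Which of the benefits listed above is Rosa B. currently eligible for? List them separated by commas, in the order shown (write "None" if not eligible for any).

Mental Health Benefit

Service from 2015-12-08 to Nov 14, 2018: 1072 days.
Mental Health Benefit — status seasonal ✓; service 1072 days ≥ 24 months (≈720 days) ✓; grade G6 ≥ G5 ✓ → eligible.
Commuter Stipend — service 1072 days ≥ 1 year (≈365 days) ✓; rating 4 ≥ 3 ✓; dept Logistics ✗ → not eligible.
Health Insurance — status seasonal ✗ (requires full-time or temporary) → not eligible.
Retirement Savings Plan — dept Logistics ✗ → not eligible.
Paid Parental Leave — service 1072 days < 5 years (≈1825 days) ✗ → not eligible.
Short-Term Disability — service 1072 days ≥ 1 month (≈30 days) ✓; grade G6 ≥ G4 ✓; age 48 ≥ 18 ✓; not eligible for Retirement Savings Plan ✗ → not eligible.
Home Office Allowance — status seasonal ✗ (requires full-time or part-time) → not eligible.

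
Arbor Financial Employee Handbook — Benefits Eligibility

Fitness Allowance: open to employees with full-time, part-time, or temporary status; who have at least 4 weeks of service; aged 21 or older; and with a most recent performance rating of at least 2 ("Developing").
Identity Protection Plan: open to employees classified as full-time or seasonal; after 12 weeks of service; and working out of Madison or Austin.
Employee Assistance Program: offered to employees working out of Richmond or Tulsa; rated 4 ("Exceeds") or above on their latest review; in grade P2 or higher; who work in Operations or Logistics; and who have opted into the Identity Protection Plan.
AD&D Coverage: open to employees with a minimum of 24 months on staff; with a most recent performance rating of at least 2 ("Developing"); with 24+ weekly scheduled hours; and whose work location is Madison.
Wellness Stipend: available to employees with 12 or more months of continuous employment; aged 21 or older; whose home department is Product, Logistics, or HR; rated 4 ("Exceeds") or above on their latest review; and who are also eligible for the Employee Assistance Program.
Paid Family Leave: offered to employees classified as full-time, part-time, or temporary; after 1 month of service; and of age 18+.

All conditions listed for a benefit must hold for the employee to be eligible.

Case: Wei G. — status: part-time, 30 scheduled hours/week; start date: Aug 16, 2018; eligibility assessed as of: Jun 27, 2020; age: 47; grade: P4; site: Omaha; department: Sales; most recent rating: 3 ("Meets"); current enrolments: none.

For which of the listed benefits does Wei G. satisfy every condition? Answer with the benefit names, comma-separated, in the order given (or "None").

Service from Aug 16, 2018 to Jun 27, 2020: 681 days.
Fitness Allowance — status part-time ✓; service 681 days ≥ 4 weeks (≈28 days) ✓; age 47 ≥ 21 ✓; rating 3 ≥ 2 ✓ → eligible.
Identity Protection Plan — status part-time ✗ (requires full-time or seasonal) → not eligible.
Employee Assistance Program — site Omaha ✗ (not Richmond or Tulsa) → not eligible.
AD&D Coverage — service 681 days < 24 months (≈720 days) ✗ → not eligible.
Wellness Stipend — service 681 days ≥ 12 months (≈360 days) ✓; age 47 ≥ 21 ✓; dept Sales ✗ → not eligible.
Paid Family Leave — status part-time ✓; service 681 days ≥ 1 month (≈30 days) ✓; age 47 ≥ 18 ✓ → eligible.

Fitness Allowance, Paid Family Leave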